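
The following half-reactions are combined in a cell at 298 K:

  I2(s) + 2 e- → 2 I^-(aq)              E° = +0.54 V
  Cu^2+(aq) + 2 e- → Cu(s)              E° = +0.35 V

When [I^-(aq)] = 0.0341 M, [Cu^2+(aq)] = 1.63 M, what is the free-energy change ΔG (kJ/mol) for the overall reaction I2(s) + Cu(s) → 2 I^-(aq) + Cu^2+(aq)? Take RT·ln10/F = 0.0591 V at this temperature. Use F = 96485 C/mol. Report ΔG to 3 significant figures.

−52.2 kJ/mol

E°cell = +0.54 − (+0.35) = +0.19 V; the balanced reaction transfers n = 2 electrons.
The reaction quotient is [I^-(aq)]^2·[Cu^2+(aq)] = 0.0019; by Nernst, E = +0.19 − (0.0591/2)(−2.722) = +0.2704 V.
ΔG = −nFE = −(2)(96485)(+0.2704) J/mol = −52.2 kJ/mol.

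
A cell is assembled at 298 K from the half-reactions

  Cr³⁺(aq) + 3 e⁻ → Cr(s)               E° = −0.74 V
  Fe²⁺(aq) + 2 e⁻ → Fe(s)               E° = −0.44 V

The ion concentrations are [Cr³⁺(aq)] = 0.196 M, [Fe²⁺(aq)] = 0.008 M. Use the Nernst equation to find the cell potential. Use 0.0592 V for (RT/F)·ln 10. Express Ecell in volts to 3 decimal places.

+0.252 V

Since E°(Fe²⁺/Fe) > E°(Cr³⁺/Cr), Fe²⁺/Fe serves as the cathode.
E°cell = E°cat − E°an = −0.44 − (−0.74) = +0.30 V; n = 6.
Balancing gives 3 Fe²⁺(aq) + 2 Cr(s) → 3 Fe(s) + 2 Cr³⁺(aq); hence Q = [Cr³⁺(aq)]^2 / [Fe²⁺(aq)]^3 = 7.5×10^4 (log Q = 4.875).
Applying E = E° − (RT ln10/nF)·log Q gives +0.30 − (0.0592/6)(4.875) = +0.252 V.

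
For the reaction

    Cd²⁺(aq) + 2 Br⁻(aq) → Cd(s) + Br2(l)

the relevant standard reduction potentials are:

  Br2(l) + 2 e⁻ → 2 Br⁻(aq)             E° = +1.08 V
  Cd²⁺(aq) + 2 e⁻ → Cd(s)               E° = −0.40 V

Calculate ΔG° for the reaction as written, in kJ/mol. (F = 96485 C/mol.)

In the reaction as written Cd²⁺(aq) is reduced, so the Cd²⁺/Cd couple is the cathode and Br₂/Br⁻ is the anode.
E°cell = −0.40 − (+1.08) = −1.48 V; balancing electrons gives n = 2.
ΔG° = −nFE°cell = −(2)(96485)(−1.48) J/mol = +286 kJ/mol.

+286 kJ/mol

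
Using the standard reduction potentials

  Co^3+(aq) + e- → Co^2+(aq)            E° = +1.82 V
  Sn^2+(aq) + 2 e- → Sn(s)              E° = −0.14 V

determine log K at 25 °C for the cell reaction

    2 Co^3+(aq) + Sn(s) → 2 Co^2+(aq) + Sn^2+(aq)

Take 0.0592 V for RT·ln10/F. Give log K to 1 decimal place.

The Co³⁺/Co²⁺ couple is reduced (cathode); E°cell = +1.82 − (−0.14) = +1.96 V with n = 2.
At equilibrium E = 0, so log K = nE°cell / 0.0592 = (2)(+1.96) / 0.0592 = 66.2.

log K = 66.2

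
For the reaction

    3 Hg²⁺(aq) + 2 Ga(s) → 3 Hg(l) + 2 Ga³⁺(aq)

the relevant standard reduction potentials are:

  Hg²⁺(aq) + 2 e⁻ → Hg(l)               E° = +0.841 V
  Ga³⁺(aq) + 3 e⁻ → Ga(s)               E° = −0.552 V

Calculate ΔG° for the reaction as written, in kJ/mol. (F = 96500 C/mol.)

−807 kJ/mol

In the reaction as written Hg²⁺(aq) is reduced, so the Hg²⁺/Hg couple is the cathode and Ga³⁺/Ga is the anode.
E°cell = +0.841 − (−0.552) = +1.393 V; balancing electrons gives n = 6.
ΔG° = −nFE°cell = −(6)(96500)(+1.393) J/mol = −807 kJ/mol.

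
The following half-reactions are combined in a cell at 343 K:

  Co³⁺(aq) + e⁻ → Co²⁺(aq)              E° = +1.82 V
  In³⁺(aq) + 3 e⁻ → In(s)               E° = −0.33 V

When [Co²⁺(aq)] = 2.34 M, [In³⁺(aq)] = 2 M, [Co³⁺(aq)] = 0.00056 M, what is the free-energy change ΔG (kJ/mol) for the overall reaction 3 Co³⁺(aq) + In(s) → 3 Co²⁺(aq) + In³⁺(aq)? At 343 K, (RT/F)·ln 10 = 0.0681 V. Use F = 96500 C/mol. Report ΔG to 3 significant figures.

−549 kJ/mol

The standard cell potential is +1.82 − (−0.33) = +2.15 V, with n = 3 electrons in the balanced equation.
Q = ([Co²⁺(aq)]^3·[In³⁺(aq)]) / [Co³⁺(aq)]^3 = 1.46×10^11, so log Q = 11.164 and E = +2.15 − (0.0681/3)(11.164) = +1.8966 V.
Then ΔG = −nFE = −3 × 96500 × +1.8966 J/mol = −549 kJ/mol.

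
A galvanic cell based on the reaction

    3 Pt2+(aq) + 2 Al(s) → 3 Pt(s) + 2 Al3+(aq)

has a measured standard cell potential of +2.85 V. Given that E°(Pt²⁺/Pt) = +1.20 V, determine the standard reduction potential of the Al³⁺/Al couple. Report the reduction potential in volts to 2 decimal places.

In the reaction as written the Pt²⁺/Pt couple is reduced (cathode) and Al³⁺/Al is oxidized (anode), so E°cell = E°(Pt²⁺/Pt) − E°(Al³⁺/Al).
E°(Al³⁺/Al) = E°(cathode) − E°cell = +1.20 − (+2.85) = −1.65 V.

−1.65 V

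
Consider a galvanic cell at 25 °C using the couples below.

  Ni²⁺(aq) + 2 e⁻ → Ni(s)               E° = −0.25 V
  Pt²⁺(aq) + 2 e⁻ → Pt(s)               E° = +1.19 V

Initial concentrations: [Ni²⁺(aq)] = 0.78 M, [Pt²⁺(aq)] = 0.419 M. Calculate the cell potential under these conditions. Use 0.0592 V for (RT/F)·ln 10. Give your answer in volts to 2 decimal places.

The Pt²⁺/Pt couple has the more positive E°, so it is the cathode; Ni²⁺/Ni is the anode.
E°cell = +1.19 − (−0.25) = +1.44 V, with n = 2 electrons transferred.
Balancing gives Pt²⁺(aq) + Ni(s) → Pt(s) + Ni²⁺(aq); hence Q = [Ni²⁺(aq)] / [Pt²⁺(aq)] = 1.86 (log Q = 0.270).
Applying E = E° − (RT ln10/nF)·log Q gives +1.44 − (0.0592/2)(0.270) = +1.43 V.

+1.43 V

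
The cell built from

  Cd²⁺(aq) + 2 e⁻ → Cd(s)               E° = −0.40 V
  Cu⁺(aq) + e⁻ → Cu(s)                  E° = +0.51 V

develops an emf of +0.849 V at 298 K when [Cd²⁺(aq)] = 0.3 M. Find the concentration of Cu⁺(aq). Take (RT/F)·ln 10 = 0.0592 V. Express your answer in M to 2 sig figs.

0.051 M

The Cu⁺/Cu couple has the larger reduction potential, so it is the cathode: E°cell = +0.51 − (−0.40) = +0.91 V and n = 2.
Since E = E° − (0.0592/n)·log Q, log Q = n(E° − E)/0.0592 = 2.061.
The balanced reaction is 2 Cu⁺(aq) + Cd(s) → 2 Cu(s) + Cd²⁺(aq), so Q = [Cd²⁺(aq)] / [Cu⁺(aq)]^2.
Substituting the known concentrations and solving, log [Cu⁺(aq)] = −1.292 and [Cu⁺(aq)] = 0.051 M.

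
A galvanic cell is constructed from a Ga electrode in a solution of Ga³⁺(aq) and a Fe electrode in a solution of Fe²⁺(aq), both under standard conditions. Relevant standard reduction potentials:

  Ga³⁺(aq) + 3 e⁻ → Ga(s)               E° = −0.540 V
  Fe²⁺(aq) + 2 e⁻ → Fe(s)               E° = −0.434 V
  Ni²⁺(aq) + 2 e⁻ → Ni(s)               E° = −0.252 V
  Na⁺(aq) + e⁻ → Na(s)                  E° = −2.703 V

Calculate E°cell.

The Fe²⁺/Fe couple has the higher E°, so Fe ion is reduced (cathode) and Ga is oxidized (anode).
E°cell = E°(cathode) − E°(anode) = −0.434 − (−0.540) = +0.106 V.

+0.106 V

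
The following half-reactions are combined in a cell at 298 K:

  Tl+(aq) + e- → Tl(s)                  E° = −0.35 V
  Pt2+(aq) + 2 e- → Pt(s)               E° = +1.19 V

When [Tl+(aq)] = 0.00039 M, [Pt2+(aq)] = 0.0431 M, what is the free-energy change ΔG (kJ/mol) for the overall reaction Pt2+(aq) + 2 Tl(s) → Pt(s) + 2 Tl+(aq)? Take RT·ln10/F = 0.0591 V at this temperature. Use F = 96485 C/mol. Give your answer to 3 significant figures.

The standard cell potential is +1.19 − (−0.35) = +1.54 V, with n = 2 electrons in the balanced equation.
The reaction quotient is [Tl+(aq)]^2 / [Pt2+(aq)] = 3.53×10^−6; by Nernst, E = +1.54 − (0.0591/2)(−5.452) = +1.7011 V.
Finally ΔG = −nFE = −(2)(96485 C/mol)(+1.7011 V) = −328 kJ/mol.

−328 kJ/mol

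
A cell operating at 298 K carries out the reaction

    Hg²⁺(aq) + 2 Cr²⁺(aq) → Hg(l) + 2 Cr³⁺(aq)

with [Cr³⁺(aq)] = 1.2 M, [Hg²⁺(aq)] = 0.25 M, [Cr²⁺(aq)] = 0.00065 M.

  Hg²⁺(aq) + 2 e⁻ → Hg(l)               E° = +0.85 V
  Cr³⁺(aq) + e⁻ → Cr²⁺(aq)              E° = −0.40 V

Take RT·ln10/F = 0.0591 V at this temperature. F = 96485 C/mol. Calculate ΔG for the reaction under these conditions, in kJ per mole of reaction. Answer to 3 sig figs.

−201 kJ/mol

E°cell = +0.85 − (−0.40) = +1.25 V; the balanced reaction transfers n = 2 electrons.
The reaction quotient is [Cr³⁺(aq)]^2 / ([Hg²⁺(aq)]·[Cr²⁺(aq)]^2) = 1.36×10^7; by Nernst, E = +1.25 − (0.0591/2)(7.135) = +1.0392 V.
ΔG = −nFE = −(2)(96485)(+1.0392) J/mol = −201 kJ/mol.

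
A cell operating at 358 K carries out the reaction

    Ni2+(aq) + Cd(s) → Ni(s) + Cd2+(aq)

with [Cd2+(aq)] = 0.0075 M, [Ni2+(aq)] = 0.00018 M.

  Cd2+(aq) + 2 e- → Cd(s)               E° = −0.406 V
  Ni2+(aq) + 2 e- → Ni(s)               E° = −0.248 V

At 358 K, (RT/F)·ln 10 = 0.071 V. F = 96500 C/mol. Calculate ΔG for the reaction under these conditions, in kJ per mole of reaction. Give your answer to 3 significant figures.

The standard cell potential is −0.248 − (−0.406) = +0.158 V, with n = 2 electrons in the balanced equation.
Here Q = [Cd2+(aq)] / [Ni2+(aq)] = 41.7 (log Q = 1.620), giving E = +0.158 − (0.071/2)·(1.620) = +0.1005 V.
ΔG = −nFE = −(2)(96500)(+0.1005) J/mol = −19.4 kJ/mol.

−19.4 kJ/mol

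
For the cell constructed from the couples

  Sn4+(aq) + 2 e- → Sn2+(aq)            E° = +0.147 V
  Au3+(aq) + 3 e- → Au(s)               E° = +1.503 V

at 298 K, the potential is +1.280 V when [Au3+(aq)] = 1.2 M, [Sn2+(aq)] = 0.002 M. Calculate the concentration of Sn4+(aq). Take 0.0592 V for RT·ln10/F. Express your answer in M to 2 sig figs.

The Au³⁺/Au couple has the larger reduction potential, so it is the cathode: E°cell = +1.503 − (+0.147) = +1.356 V and n = 6.
Rearranging E = E° − (0.0592/n)·log Q gives log Q = 6(+1.356 − (+1.280))/0.0592 = 7.703.
The balanced reaction is 2 Au3+(aq) + 3 Sn2+(aq) → 2 Au(s) + 3 Sn4+(aq), so Q = [Sn4+(aq)]^3 / ([Au3+(aq)]^2·[Sn2+(aq)]^3).
Solving for the unknown gives log [Sn4+(aq)] = −0.079, so [Sn4+(aq)] ≈ 0.83 M.

0.83 M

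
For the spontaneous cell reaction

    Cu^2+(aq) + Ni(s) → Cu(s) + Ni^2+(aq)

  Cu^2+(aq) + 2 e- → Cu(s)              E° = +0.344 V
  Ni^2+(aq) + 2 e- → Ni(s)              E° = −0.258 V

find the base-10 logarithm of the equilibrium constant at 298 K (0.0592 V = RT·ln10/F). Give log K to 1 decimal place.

The Cu²⁺/Cu couple is reduced (cathode); E°cell = +0.344 − (−0.258) = +0.602 V with n = 2.
At equilibrium E = 0, so log K = nE°cell / 0.0592 = (2)(+0.602) / 0.0592 = 20.3.

log K = 20.3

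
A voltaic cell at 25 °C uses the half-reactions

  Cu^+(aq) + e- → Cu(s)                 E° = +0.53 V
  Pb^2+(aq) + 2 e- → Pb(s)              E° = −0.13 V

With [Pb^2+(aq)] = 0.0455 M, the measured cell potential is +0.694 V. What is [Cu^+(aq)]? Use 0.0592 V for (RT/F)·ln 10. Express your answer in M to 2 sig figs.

Cu⁺/Cu is the cathode (higher E°); E°cell = +0.53 − (−0.13) = +0.66 V with n = 2.
Rearranging E = E° − (0.0592/n)·log Q gives log Q = 2(+0.66 − (+0.694))/0.0592 = −1.149.
Balancing electrons gives 2 Cu^+(aq) + Pb(s) → 2 Cu(s) + Pb^2+(aq); thus Q = [Pb^2+(aq)] / [Cu^+(aq)]^2.
Isolating [Cu^+(aq)] in Q = 10^{−1.149} yields log [Cu^+(aq)] = −0.096, i.e. 0.80 M.

0.80 M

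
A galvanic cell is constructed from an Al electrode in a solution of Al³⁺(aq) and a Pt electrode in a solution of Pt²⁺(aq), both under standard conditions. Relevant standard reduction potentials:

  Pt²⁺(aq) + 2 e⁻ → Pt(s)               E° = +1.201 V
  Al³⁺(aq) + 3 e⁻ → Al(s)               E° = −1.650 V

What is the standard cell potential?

The Pt²⁺/Pt couple has the higher E°, so Pt ion is reduced (cathode) and Al is oxidized (anode).
E°cell = E°(cathode) − E°(anode) = +1.201 − (−1.650) = +2.851 V.

+2.851 V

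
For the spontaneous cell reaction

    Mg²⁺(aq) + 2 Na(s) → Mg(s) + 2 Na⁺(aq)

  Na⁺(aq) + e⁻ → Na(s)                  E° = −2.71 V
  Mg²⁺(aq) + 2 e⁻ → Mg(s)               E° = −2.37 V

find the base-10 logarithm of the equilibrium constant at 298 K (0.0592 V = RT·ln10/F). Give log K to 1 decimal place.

log K = 11.5

The Mg²⁺/Mg couple is reduced (cathode); E°cell = −2.37 − (−2.71) = +0.34 V with n = 2.
At equilibrium E = 0, so log K = nE°cell / 0.0592 = (2)(+0.34) / 0.0592 = 11.5.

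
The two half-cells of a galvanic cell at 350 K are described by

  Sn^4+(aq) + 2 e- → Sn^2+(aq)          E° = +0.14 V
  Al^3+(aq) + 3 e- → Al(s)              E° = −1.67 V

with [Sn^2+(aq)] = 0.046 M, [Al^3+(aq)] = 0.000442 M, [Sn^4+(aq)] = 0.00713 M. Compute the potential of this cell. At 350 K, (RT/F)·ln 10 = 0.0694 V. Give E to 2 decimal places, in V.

Since E°(Sn⁴⁺/Sn²⁺) > E°(Al³⁺/Al), Sn⁴⁺/Sn²⁺ serves as the cathode.
The standard potential is +0.14 − (−1.67) = +1.81 V and the balanced reaction transfers n = 6 electrons.
Balancing gives 3 Sn^4+(aq) + 2 Al(s) → 3 Sn^2+(aq) + 2 Al^3+(aq); hence Q = ([Sn^2+(aq)]^3·[Al^3+(aq)]^2) / [Sn^4+(aq)]^3 = 5.25×10^−5 (log Q = −4.280).
By the Nernst equation, E = +1.81 − (0.0694/6)·(−4.280) = +1.86 V.

+1.86 V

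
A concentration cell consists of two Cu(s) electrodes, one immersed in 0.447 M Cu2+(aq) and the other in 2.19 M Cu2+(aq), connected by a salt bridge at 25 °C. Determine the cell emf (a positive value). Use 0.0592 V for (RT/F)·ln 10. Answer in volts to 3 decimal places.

0.020 V

For a concentration cell E°cell = 0, since both electrodes use the same couple.
The compartment with the higher Cu2+(aq) concentration (2.19 M) acts as the cathode; ions are reduced there and produced at the dilute (0.447 M) anode.
With n = 2, Ecell = −(0.0592/2)·log([dilute]/[conc]) = −(0.0592/2)·log(0.447/2.19) = +0.020 V.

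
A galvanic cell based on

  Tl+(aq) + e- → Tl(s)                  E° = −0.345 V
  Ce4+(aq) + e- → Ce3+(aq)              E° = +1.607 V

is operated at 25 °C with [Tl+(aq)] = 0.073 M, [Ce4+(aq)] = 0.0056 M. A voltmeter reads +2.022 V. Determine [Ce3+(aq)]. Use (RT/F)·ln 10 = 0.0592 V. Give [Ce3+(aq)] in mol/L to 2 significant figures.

The Ce⁴⁺/Ce³⁺ couple has the larger reduction potential, so it is the cathode: E°cell = +1.607 − (−0.345) = +1.952 V and n = 1.
Rearranging E = E° − (0.0592/n)·log Q gives log Q = 1(+1.952 − (+2.022))/0.0592 = −1.182.
For Ce4+(aq) + Tl(s) → Ce3+(aq) + Tl+(aq), the reaction quotient is Q = ([Ce3+(aq)]·[Tl+(aq)]) / [Ce4+(aq)].
Isolating [Ce3+(aq)] in Q = 10^{−1.182} yields log [Ce3+(aq)] = −2.297, i.e. 0.0050 M.

0.0050 M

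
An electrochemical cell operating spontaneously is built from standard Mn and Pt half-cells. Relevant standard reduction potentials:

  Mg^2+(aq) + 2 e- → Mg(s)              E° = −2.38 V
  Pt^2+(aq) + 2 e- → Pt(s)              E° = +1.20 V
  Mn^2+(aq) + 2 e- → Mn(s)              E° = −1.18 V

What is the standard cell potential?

The Pt²⁺/Pt couple has the higher E°, so Pt ion is reduced (cathode) and Mn is oxidized (anode).
E°cell = E°(cathode) − E°(anode) = +1.20 − (−1.18) = +2.38 V.

+2.38 V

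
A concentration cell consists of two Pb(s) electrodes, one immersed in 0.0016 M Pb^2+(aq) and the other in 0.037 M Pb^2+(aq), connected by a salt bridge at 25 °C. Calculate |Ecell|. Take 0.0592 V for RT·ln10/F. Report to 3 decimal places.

0.040 V

For a concentration cell E°cell = 0, since both electrodes use the same couple.
The compartment with the higher Pb^2+(aq) concentration (0.037 M) acts as the cathode; ions are reduced there and produced at the dilute (0.0016 M) anode.
With n = 2, Ecell = −(0.0592/2)·log([dilute]/[conc]) = −(0.0592/2)·log(0.0016/0.037) = +0.040 V.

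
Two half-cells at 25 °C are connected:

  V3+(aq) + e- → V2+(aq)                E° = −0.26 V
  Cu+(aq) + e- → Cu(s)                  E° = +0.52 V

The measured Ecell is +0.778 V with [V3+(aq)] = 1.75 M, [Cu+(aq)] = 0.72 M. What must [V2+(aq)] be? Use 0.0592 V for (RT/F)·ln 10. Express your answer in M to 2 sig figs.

2.2 M

The Cu⁺/Cu couple has the larger reduction potential, so it is the cathode: E°cell = +0.52 − (−0.26) = +0.78 V and n = 1.
Rearranging E = E° − (0.0592/n)·log Q gives log Q = 1(+0.78 − (+0.778))/0.0592 = 0.034.
Balancing electrons gives Cu+(aq) + V2+(aq) → Cu(s) + V3+(aq); thus Q = [V3+(aq)] / ([Cu+(aq)]·[V2+(aq)]).
Isolating [V2+(aq)] in Q = 10^{0.034} yields log [V2+(aq)] = 0.352, i.e. 2.2 M.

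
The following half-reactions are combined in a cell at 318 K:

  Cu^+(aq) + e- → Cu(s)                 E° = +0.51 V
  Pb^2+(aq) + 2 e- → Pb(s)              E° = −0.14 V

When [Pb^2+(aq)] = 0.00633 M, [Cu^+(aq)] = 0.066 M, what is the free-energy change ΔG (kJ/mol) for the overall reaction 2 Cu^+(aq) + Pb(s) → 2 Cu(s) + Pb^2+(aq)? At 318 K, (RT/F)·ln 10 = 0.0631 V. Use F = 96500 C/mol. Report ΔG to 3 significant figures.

The standard cell potential is +0.51 − (−0.14) = +0.65 V, with n = 2 electrons in the balanced equation.
Q = [Pb^2+(aq)] / [Cu^+(aq)]^2 = 1.45, so log Q = 0.162 and E = +0.65 − (0.0631/2)(0.162) = +0.6449 V.
ΔG = −nFE = −(2)(96500)(+0.6449) J/mol = −124 kJ/mol.

−124 kJ/mol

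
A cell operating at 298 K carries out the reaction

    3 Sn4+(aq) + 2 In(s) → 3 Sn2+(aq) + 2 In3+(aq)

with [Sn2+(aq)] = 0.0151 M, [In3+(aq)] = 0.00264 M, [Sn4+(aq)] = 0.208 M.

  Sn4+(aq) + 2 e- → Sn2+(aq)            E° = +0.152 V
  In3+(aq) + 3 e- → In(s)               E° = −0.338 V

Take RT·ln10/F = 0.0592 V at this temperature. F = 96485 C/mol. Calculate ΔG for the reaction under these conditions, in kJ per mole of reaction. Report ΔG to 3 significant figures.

−333 kJ/mol

With Sn⁴⁺/Sn²⁺ reduced at the cathode, E°cell = +0.152 − (−0.338) = +0.490 V and n = 6.
Q = ([Sn2+(aq)]^3·[In3+(aq)]^2) / [Sn4+(aq)]^3 = 2.67×10^−9, so log Q = −8.574 and E = +0.490 − (0.0592/6)(−8.574) = +0.5746 V.
ΔG = −nFE = −(6)(96485)(+0.5746) J/mol = −333 kJ/mol.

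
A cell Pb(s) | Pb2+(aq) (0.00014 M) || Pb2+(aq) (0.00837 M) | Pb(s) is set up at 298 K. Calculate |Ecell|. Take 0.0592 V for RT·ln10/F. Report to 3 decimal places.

For a concentration cell E°cell = 0, since both electrodes use the same couple.
The compartment with the higher Pb2+(aq) concentration (0.00837 M) acts as the cathode; ions are reduced there and produced at the dilute (0.00014 M) anode.
With n = 2, Ecell = −(0.0592/2)·log([dilute]/[conc]) = −(0.0592/2)·log(0.00014/0.00837) = +0.053 V.

0.053 V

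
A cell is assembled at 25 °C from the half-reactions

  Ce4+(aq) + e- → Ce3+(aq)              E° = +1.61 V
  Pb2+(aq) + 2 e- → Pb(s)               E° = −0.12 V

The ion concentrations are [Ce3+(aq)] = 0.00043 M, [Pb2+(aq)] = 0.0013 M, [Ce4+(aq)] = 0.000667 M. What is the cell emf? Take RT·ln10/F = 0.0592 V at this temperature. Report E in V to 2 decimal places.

The Ce⁴⁺/Ce³⁺ couple has the more positive E°, so it is the cathode; Pb²⁺/Pb is the anode.
The standard potential is +1.61 − (−0.12) = +1.73 V and the balanced reaction transfers n = 2 electrons.
For the overall reaction 2 Ce4+(aq) + Pb(s) → 2 Ce3+(aq) + Pb2+(aq), Q = ([Ce3+(aq)]^2·[Pb2+(aq)]) / [Ce4+(aq)]^2 = 0.00054, giving log Q = −3.267.
E = E° − (0.0592/n)·log Q = +1.73 − (0.0592/2)(−3.267) = +1.83 V.

+1.83 V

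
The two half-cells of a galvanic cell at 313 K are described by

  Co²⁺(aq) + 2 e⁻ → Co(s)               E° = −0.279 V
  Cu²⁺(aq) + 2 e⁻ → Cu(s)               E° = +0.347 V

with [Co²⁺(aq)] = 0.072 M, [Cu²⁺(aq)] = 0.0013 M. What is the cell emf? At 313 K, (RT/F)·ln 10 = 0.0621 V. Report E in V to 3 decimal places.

+0.572 V

The Cu²⁺/Cu couple has the more positive E°, so it is the cathode; Co²⁺/Co is the anode.
The standard potential is +0.347 − (−0.279) = +0.626 V and the balanced reaction transfers n = 2 electrons.
The balanced reaction is Cu²⁺(aq) + Co(s) → Cu(s) + Co²⁺(aq), so Q = [Co²⁺(aq)] / [Cu²⁺(aq)] = 55.4 and log Q = 1.743.
Applying E = E° − (RT ln10/nF)·log Q gives +0.626 − (0.0621/2)(1.743) = +0.572 V.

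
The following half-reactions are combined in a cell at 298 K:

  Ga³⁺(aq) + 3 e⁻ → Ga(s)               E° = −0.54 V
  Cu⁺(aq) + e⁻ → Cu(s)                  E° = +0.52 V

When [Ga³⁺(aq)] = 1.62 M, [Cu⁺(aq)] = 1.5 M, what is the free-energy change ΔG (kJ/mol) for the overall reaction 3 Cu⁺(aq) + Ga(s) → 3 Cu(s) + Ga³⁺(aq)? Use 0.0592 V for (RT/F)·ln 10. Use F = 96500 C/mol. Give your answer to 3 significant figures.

With Cu⁺/Cu reduced at the cathode, E°cell = +0.52 − (−0.54) = +1.06 V and n = 3.
Here Q = [Ga³⁺(aq)] / [Cu⁺(aq)]^3 = 0.48 (log Q = −0.319), giving E = +1.06 − (0.0592/3)·(−0.319) = +1.0663 V.
ΔG = −nFE = −(3)(96500)(+1.0663) J/mol = −309 kJ/mol.

−309 kJ/mol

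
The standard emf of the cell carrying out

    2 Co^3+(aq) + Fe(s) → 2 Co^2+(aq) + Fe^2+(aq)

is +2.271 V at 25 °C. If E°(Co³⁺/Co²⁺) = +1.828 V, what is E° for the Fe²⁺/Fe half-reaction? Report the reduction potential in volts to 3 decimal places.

In the reaction as written the Co³⁺/Co²⁺ couple is reduced (cathode) and Fe²⁺/Fe is oxidized (anode), so E°cell = E°(Co³⁺/Co²⁺) − E°(Fe²⁺/Fe).
E°(Fe²⁺/Fe) = E°(cathode) − E°cell = +1.828 − (+2.271) = −0.443 V.

−0.443 V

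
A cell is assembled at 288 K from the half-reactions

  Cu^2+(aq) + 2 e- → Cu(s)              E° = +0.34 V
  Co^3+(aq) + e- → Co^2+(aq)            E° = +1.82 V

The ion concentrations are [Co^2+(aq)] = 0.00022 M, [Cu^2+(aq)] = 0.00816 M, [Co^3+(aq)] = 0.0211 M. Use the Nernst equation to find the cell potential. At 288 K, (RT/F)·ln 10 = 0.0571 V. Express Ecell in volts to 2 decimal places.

+1.65 V

Co³⁺/Co²⁺ is reduced (cathode, E° = +1.82 V) and Cu²⁺/Cu is oxidized (anode).
E°cell = E°cat − E°an = +1.82 − (+0.34) = +1.48 V; n = 2.
Balancing gives 2 Co^3+(aq) + Cu(s) → 2 Co^2+(aq) + Cu^2+(aq); hence Q = ([Co^2+(aq)]^2·[Cu^2+(aq)]) / [Co^3+(aq)]^2 = 8.87×10^−7 (log Q = −6.052).
E = E° − (0.0571/n)·log Q = +1.48 − (0.0571/2)(−6.052) = +1.65 V.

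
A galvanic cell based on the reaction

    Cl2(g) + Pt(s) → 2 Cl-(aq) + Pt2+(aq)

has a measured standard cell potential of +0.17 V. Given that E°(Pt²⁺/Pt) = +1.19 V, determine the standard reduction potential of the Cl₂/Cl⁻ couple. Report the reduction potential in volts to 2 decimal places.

+1.36 V

In the reaction as written the Cl₂/Cl⁻ couple is reduced (cathode) and Pt²⁺/Pt is oxidized (anode), so E°cell = E°(Cl₂/Cl⁻) − E°(Pt²⁺/Pt).
E°(Cl₂/Cl⁻) = E°cell + E°(anode) = +0.17 + (+1.19) = +1.36 V.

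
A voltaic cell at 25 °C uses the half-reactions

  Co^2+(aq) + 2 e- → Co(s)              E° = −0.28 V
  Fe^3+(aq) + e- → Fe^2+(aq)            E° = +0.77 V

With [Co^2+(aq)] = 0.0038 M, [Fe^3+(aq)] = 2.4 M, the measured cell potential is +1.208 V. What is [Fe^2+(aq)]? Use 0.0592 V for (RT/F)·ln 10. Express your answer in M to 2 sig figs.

0.083 M

The Fe³⁺/Fe²⁺ couple has the larger reduction potential, so it is the cathode: E°cell = +0.77 − (−0.28) = +1.05 V and n = 2.
From the Nernst equation, log Q = n(E° − E)/0.0592 = 2·(+1.05 − (+1.208))/0.0592 = −5.338.
For 2 Fe^3+(aq) + Co(s) → 2 Fe^2+(aq) + Co^2+(aq), the reaction quotient is Q = ([Fe^2+(aq)]^2·[Co^2+(aq)]) / [Fe^3+(aq)]^2.
Solving for the unknown gives log [Fe^2+(aq)] = −1.079, so [Fe^2+(aq)] ≈ 0.083 M.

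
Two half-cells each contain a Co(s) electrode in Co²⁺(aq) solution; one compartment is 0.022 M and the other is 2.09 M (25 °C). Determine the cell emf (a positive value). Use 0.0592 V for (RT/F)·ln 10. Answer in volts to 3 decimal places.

0.059 V

For a concentration cell E°cell = 0, since both electrodes use the same couple.
The compartment with the higher Co²⁺(aq) concentration (2.09 M) acts as the cathode; ions are reduced there and produced at the dilute (0.022 M) anode.
With n = 2, Ecell = −(0.0592/2)·log([dilute]/[conc]) = −(0.0592/2)·log(0.022/2.09) = +0.059 V.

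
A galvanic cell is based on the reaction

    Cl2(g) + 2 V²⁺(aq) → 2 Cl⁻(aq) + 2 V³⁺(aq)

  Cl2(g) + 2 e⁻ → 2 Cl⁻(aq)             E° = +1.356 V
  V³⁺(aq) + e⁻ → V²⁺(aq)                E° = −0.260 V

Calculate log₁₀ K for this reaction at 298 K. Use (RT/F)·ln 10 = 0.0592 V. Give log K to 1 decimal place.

The Cl₂/Cl⁻ couple is reduced (cathode); E°cell = +1.356 − (−0.260) = +1.616 V with n = 2.
At equilibrium E = 0, so log K = nE°cell / 0.0592 = (2)(+1.616) / 0.0592 = 54.6.

log K = 54.6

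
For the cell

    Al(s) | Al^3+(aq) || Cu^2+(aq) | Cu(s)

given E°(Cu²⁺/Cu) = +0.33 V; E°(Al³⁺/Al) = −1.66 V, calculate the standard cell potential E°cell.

By convention the left-hand electrode in cell notation is the anode (oxidation) and the right-hand electrode is the cathode (reduction).
E°cell = E°(right) − E°(left) = +0.33 − (−1.66) = +1.99 V.

+1.99 V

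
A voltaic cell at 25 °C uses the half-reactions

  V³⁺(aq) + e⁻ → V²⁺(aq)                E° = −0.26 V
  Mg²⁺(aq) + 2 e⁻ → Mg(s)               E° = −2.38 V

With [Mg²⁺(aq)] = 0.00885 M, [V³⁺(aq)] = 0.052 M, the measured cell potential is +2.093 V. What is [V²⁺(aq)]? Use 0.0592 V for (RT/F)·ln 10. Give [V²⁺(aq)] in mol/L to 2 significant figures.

With V³⁺/V²⁺ at the cathode and Mg²⁺/Mg at the anode, E°cell = −0.26 − (−2.38) = +2.12 V (n = 2).
From the Nernst equation, log Q = n(E° − E)/0.0592 = 2·(+2.12 − (+2.093))/0.0592 = 0.912.
Balancing electrons gives 2 V³⁺(aq) + Mg(s) → 2 V²⁺(aq) + Mg²⁺(aq); thus Q = ([V²⁺(aq)]^2·[Mg²⁺(aq)]) / [V³⁺(aq)]^2.
Isolating [V²⁺(aq)] in Q = 10^{0.912} yields log [V²⁺(aq)] = 0.199, i.e. 1.6 M.

1.6 M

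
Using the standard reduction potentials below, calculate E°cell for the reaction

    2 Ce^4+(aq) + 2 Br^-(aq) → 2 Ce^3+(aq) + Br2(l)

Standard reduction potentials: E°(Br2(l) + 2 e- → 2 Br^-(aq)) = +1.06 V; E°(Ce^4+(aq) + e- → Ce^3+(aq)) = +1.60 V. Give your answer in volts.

+0.54 V

Ce^4+(aq) gains electrons, so the Ce⁴⁺/Ce³⁺ couple is the cathode; the Br₂/Br⁻ couple is the anode.
E°cell = E°(cathode) − E°(anode) = +1.60 − (+1.06) = +0.54 V.
The positive value indicates the reaction is spontaneous as written.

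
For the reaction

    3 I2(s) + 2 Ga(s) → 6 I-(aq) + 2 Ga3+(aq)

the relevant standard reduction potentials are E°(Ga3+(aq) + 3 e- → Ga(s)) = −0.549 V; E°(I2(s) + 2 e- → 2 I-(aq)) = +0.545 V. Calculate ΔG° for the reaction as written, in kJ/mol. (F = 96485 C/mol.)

−633 kJ/mol

In the reaction as written I2(s) is reduced, so the I₂/I⁻ couple is the cathode and Ga³⁺/Ga is the anode.
E°cell = +0.545 − (−0.549) = +1.094 V; balancing electrons gives n = 6.
ΔG° = −nFE°cell = −(6)(96485)(+1.094) J/mol = −633 kJ/mol.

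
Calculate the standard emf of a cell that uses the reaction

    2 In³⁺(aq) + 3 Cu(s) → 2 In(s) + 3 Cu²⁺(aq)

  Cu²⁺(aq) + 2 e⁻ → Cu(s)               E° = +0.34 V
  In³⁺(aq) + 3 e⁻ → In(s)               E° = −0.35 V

In the reaction as written, In³⁺(aq) is reduced (cathode) and Cu²⁺(aq) is produced by oxidation at the anode.
E°cell = E°(cathode) − E°(anode) = −0.35 − (+0.34) = −0.69 V.

−0.69 V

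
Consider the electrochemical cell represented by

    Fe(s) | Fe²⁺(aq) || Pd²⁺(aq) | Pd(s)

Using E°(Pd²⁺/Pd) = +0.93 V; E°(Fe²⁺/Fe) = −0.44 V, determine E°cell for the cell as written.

+1.37 V

By convention the left-hand electrode in cell notation is the anode (oxidation) and the right-hand electrode is the cathode (reduction).
E°cell = E°(right) − E°(left) = +0.93 − (−0.44) = +1.37 V.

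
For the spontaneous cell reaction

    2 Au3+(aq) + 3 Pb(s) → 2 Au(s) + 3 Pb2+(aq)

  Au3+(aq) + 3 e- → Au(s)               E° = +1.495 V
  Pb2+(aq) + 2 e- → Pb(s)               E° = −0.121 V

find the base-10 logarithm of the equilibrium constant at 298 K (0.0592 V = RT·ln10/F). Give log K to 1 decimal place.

The Au³⁺/Au couple is reduced (cathode); E°cell = +1.495 − (−0.121) = +1.616 V with n = 6.
At equilibrium E = 0, so log K = nE°cell / 0.0592 = (6)(+1.616) / 0.0592 = 163.8.

log K = 163.8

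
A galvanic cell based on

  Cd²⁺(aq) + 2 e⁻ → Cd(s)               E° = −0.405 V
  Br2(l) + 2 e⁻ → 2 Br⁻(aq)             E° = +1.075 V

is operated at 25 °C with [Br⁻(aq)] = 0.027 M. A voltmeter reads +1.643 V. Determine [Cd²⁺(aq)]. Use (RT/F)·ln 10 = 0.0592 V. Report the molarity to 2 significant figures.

0.0043 M

Br₂/Br⁻ is the cathode (higher E°); E°cell = +1.075 − (−0.405) = +1.480 V with n = 2.
Since E = E° − (0.0592/n)·log Q, log Q = n(E° − E)/0.0592 = −5.507.
For Br2(l) + Cd(s) → 2 Br⁻(aq) + Cd²⁺(aq), the reaction quotient is Q = [Br⁻(aq)]^2·[Cd²⁺(aq)].
Isolating [Cd²⁺(aq)] in Q = 10^{−5.507} yields log [Cd²⁺(aq)] = −2.370, i.e. 0.0043 M.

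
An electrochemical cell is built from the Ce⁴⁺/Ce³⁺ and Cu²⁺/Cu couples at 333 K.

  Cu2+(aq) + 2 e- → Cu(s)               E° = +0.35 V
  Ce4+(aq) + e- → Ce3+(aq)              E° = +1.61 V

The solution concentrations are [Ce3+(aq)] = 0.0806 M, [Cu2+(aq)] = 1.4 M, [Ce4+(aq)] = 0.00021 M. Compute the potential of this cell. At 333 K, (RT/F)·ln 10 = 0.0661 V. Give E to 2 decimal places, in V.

Ce⁴⁺/Ce³⁺ is reduced (cathode, E° = +1.61 V) and Cu²⁺/Cu is oxidized (anode).
The standard potential is +1.61 − (+0.35) = +1.26 V and the balanced reaction transfers n = 2 electrons.
Balancing gives 2 Ce4+(aq) + Cu(s) → 2 Ce3+(aq) + Cu2+(aq); hence Q = ([Ce3+(aq)]^2·[Cu2+(aq)]) / [Ce4+(aq)]^2 = 2.06×10^5 (log Q = 5.314).
By the Nernst equation, E = +1.26 − (0.0661/2)·(5.314) = +1.08 V.

+1.08 V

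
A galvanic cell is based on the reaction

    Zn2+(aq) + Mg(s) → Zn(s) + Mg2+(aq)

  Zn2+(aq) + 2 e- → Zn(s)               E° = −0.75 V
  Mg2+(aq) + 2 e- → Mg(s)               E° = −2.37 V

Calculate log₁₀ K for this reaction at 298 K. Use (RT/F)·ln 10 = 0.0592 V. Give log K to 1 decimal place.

The Zn²⁺/Zn couple is reduced (cathode); E°cell = −0.75 − (−2.37) = +1.62 V with n = 2.
At equilibrium E = 0, so log K = nE°cell / 0.0592 = (2)(+1.62) / 0.0592 = 54.7.

log K = 54.7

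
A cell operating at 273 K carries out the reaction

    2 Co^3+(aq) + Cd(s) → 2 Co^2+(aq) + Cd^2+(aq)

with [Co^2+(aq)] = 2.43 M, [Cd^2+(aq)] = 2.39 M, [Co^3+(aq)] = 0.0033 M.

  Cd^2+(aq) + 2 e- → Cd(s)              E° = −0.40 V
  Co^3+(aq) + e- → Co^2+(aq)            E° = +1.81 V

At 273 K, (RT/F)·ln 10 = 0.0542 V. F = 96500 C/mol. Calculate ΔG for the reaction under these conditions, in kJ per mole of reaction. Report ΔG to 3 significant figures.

With Co³⁺/Co²⁺ reduced at the cathode, E°cell = +1.81 − (−0.40) = +2.21 V and n = 2.
Q = ([Co^2+(aq)]^2·[Cd^2+(aq)]) / [Co^3+(aq)]^2 = 1.3×10^6, so log Q = 6.113 and E = +2.21 − (0.0542/2)(6.113) = +2.0443 V.
Finally ΔG = −nFE = −(2)(96500 C/mol)(+2.0443 V) = −395 kJ/mol.

−395 kJ/mol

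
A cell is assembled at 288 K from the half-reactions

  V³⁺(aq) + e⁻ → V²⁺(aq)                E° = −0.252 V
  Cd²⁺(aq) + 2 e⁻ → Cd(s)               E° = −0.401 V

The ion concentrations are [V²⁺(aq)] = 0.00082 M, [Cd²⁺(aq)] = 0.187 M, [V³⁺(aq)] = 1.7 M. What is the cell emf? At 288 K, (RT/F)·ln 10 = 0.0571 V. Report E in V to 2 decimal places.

The V³⁺/V²⁺ couple has the more positive E°, so it is the cathode; Cd²⁺/Cd is the anode.
E°cell = E°cat − E°an = −0.252 − (−0.401) = +0.149 V; n = 2.
The balanced reaction is 2 V³⁺(aq) + Cd(s) → 2 V²⁺(aq) + Cd²⁺(aq), so Q = ([V²⁺(aq)]^2·[Cd²⁺(aq)]) / [V³⁺(aq)]^2 = 4.35×10^−8 and log Q = −7.361.
By the Nernst equation, E = +0.149 − (0.0571/2)·(−7.361) = +0.36 V.

+0.36 V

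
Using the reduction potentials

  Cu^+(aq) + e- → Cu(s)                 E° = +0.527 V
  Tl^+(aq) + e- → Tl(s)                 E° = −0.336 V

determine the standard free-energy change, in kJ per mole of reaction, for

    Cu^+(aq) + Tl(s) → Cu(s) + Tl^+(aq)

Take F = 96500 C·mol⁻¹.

−83.3 kJ/mol

In the reaction as written Cu^+(aq) is reduced, so the Cu⁺/Cu couple is the cathode and Tl⁺/Tl is the anode.
E°cell = +0.527 − (−0.336) = +0.863 V; balancing electrons gives n = 1.
ΔG° = −nFE°cell = −(1)(96500)(+0.863) J/mol = −83.3 kJ/mol.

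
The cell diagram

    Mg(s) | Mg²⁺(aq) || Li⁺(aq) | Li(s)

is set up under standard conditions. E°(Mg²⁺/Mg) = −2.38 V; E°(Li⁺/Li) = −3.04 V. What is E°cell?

By convention the left-hand electrode in cell notation is the anode (oxidation) and the right-hand electrode is the cathode (reduction).
E°cell = E°(right) − E°(left) = −3.04 − (−2.38) = −0.66 V.
The negative sign shows that, as written, the cell would require an external voltage to drive the reaction.

−0.66 V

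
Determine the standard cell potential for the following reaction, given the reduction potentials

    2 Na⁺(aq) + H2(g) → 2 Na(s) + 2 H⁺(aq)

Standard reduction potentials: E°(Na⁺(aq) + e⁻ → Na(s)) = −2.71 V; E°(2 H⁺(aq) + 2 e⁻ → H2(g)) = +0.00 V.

−2.71 V

In the reaction as written, Na⁺(aq) is reduced (cathode) and H⁺(aq) is produced by oxidation at the anode.
E°cell = E°(cathode) − E°(anode) = −2.71 − (+0.00) = −2.71 V.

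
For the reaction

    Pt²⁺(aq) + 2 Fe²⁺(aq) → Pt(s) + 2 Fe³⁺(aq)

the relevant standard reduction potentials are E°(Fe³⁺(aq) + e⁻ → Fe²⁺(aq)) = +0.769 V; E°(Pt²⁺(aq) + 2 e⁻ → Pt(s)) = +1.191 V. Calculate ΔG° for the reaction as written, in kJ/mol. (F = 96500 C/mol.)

−81.4 kJ/mol

In the reaction as written Pt²⁺(aq) is reduced, so the Pt²⁺/Pt couple is the cathode and Fe³⁺/Fe²⁺ is the anode.
E°cell = +1.191 − (+0.769) = +0.422 V; balancing electrons gives n = 2.
ΔG° = −nFE°cell = −(2)(96500)(+0.422) J/mol = −81.4 kJ/mol.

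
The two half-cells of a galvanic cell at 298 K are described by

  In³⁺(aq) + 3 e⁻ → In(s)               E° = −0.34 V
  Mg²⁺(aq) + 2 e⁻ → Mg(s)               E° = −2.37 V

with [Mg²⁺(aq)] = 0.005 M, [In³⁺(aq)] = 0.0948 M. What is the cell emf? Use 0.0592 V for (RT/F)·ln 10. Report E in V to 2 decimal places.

In³⁺/In is reduced (cathode, E° = −0.34 V) and Mg²⁺/Mg is oxidized (anode).
The standard potential is −0.34 − (−2.37) = +2.03 V and the balanced reaction transfers n = 6 electrons.
Balancing gives 2 In³⁺(aq) + 3 Mg(s) → 2 In(s) + 3 Mg²⁺(aq); hence Q = [Mg²⁺(aq)]^3 / [In³⁺(aq)]^2 = 1.39×10^−5 (log Q = −4.857).
Applying E = E° − (RT ln10/nF)·log Q gives +2.03 − (0.0592/6)(−4.857) = +2.08 V.

+2.08 V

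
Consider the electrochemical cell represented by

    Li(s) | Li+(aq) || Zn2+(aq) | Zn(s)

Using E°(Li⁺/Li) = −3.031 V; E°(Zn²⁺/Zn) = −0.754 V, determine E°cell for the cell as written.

+2.277 V

By convention the left-hand electrode in cell notation is the anode (oxidation) and the right-hand electrode is the cathode (reduction).
E°cell = E°(right) − E°(left) = −0.754 − (−3.031) = +2.277 V.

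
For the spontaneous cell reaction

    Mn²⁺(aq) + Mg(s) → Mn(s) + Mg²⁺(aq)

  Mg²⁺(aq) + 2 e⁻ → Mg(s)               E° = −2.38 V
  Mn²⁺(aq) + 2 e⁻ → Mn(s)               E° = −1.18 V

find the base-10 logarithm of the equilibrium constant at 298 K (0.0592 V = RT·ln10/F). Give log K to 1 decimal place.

The Mn²⁺/Mn couple is reduced (cathode); E°cell = −1.18 − (−2.38) = +1.20 V with n = 2.
At equilibrium E = 0, so log K = nE°cell / 0.0592 = (2)(+1.20) / 0.0592 = 40.5.

log K = 40.5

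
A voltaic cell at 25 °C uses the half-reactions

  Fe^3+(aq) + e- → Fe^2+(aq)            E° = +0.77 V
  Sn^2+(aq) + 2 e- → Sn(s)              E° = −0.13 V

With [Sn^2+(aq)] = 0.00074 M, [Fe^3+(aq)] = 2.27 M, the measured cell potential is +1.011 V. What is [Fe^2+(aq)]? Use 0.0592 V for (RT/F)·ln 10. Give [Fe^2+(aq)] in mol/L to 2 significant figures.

The Fe³⁺/Fe²⁺ couple has the larger reduction potential, so it is the cathode: E°cell = +0.77 − (−0.13) = +0.90 V and n = 2.
Rearranging E = E° − (0.0592/n)·log Q gives log Q = 2(+0.90 − (+1.011))/0.0592 = −3.750.
The balanced reaction is 2 Fe^3+(aq) + Sn(s) → 2 Fe^2+(aq) + Sn^2+(aq), so Q = ([Fe^2+(aq)]^2·[Sn^2+(aq)]) / [Fe^3+(aq)]^2.
Substituting the known concentrations and solving, log [Fe^2+(aq)] = 0.046 and [Fe^2+(aq)] = 1.1 M.

1.1 M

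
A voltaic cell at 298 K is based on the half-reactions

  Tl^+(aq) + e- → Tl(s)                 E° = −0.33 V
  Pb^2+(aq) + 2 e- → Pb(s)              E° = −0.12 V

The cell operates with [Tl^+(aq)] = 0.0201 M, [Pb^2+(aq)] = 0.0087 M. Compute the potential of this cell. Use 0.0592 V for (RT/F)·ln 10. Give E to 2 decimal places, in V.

Pb²⁺/Pb is reduced (cathode, E° = −0.12 V) and Tl⁺/Tl is oxidized (anode).
The standard potential is −0.12 − (−0.33) = +0.21 V and the balanced reaction transfers n = 2 electrons.
For the overall reaction Pb^2+(aq) + 2 Tl(s) → Pb(s) + 2 Tl^+(aq), Q = [Tl^+(aq)]^2 / [Pb^2+(aq)] = 0.0464, giving log Q = −1.333.
By the Nernst equation, E = +0.21 − (0.0592/2)·(−1.333) = +0.25 V.

+0.25 V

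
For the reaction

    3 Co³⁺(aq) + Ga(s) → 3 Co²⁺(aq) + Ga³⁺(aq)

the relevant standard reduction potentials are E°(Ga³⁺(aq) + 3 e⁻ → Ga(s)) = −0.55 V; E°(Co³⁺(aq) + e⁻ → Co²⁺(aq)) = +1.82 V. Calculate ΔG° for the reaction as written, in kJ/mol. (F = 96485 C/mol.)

−686 kJ/mol

In the reaction as written Co³⁺(aq) is reduced, so the Co³⁺/Co²⁺ couple is the cathode and Ga³⁺/Ga is the anode.
E°cell = +1.82 − (−0.55) = +2.37 V; balancing electrons gives n = 3.
ΔG° = −nFE°cell = −(3)(96485)(+2.37) J/mol = −686 kJ/mol.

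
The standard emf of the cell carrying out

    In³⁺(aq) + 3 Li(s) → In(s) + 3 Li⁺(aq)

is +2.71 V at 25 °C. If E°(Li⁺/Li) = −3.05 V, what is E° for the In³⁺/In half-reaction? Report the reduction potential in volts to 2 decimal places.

In the reaction as written the In³⁺/In couple is reduced (cathode) and Li⁺/Li is oxidized (anode), so E°cell = E°(In³⁺/In) − E°(Li⁺/Li).
E°(In³⁺/In) = E°cell + E°(anode) = +2.71 + (−3.05) = −0.34 V.

−0.34 V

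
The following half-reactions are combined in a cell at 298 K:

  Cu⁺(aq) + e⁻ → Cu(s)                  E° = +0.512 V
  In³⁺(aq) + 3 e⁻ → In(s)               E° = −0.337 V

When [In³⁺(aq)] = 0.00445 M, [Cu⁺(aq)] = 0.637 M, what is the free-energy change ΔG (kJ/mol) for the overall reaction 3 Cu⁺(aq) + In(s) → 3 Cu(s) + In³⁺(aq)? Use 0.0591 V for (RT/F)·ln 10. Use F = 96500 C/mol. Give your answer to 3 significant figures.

−256 kJ/mol

The standard cell potential is +0.512 − (−0.337) = +0.849 V, with n = 3 electrons in the balanced equation.
Here Q = [In³⁺(aq)] / [Cu⁺(aq)]^3 = 0.0172 (log Q = −1.764), giving E = +0.849 − (0.0591/3)·(−1.764) = +0.8838 V.
ΔG = −nFE = −(3)(96500)(+0.8838) J/mol = −256 kJ/mol.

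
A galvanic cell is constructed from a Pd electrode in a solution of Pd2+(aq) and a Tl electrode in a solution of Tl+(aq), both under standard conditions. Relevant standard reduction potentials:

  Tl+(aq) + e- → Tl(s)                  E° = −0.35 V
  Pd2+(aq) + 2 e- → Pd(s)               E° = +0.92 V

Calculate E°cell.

+1.27 V

Of the two couples in this cell, the one with the more positive reduction potential is reduced at the cathode: here that is Pd²⁺/Pd (+0.92 V); Tl⁺/Tl (−0.35 V) is the anode.
E°cell = E°(cathode) − E°(anode) = +0.92 − (−0.35) = +1.27 V.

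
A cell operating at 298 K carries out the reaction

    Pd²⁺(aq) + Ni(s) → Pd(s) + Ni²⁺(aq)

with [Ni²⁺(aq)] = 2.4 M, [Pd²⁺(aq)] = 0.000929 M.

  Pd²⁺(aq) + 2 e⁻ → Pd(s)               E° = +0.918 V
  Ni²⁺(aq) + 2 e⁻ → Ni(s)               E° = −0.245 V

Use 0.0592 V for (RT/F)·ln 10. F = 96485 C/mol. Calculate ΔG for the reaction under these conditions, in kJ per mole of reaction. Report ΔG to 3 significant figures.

−205 kJ/mol

E°cell = +0.918 − (−0.245) = +1.163 V; the balanced reaction transfers n = 2 electrons.
Here Q = [Ni²⁺(aq)] / [Pd²⁺(aq)] = 2.58×10^3 (log Q = 3.412), giving E = +1.163 − (0.0592/2)·(3.412) = +1.0620 V.
Finally ΔG = −nFE = −(2)(96485 C/mol)(+1.0620 V) = −205 kJ/mol.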